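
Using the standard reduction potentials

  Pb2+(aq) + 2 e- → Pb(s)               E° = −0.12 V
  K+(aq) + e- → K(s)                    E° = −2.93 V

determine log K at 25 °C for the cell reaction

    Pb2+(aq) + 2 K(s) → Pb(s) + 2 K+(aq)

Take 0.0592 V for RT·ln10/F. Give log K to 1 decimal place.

The Pb²⁺/Pb couple is reduced (cathode); E°cell = −0.12 − (−2.93) = +2.81 V with n = 2.
At equilibrium E = 0, so log K = nE°cell / 0.0592 = (2)(+2.81) / 0.0592 = 94.9.

log K = 94.9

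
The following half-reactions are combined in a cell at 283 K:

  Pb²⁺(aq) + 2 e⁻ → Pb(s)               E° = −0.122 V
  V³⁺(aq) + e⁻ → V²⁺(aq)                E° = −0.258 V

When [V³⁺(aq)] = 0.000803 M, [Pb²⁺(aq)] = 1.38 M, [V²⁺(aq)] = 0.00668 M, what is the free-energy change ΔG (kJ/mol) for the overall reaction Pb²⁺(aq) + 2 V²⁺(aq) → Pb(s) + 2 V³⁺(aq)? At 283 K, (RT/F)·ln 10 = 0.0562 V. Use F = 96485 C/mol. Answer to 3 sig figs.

The standard cell potential is −0.122 − (−0.258) = +0.136 V, with n = 2 electrons in the balanced equation.
The reaction quotient is [V³⁺(aq)]^2 / ([Pb²⁺(aq)]·[V²⁺(aq)]^2) = 0.0105; by Nernst, E = +0.136 − (0.0562/2)(−1.980) = +0.1916 V.
Finally ΔG = −nFE = −(2)(96485 C/mol)(+0.1916 V) = −37.0 kJ/mol.

−37.0 kJ/mol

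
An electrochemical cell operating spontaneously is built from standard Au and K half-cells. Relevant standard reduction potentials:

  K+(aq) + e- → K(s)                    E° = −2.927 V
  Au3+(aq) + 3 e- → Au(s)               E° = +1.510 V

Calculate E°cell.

The Au³⁺/Au couple has the higher E°, so Au ion is reduced (cathode) and K is oxidized (anode).
E°cell = E°(cathode) − E°(anode) = +1.510 − (−2.927) = +4.437 V.

+4.437 V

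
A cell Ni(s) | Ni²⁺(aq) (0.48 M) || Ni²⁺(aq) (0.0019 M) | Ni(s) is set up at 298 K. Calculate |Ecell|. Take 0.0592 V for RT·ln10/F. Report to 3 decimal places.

For a concentration cell E°cell = 0, since both electrodes use the same couple.
The compartment with the higher Ni²⁺(aq) concentration (0.48 M) acts as the cathode; ions are reduced there and produced at the dilute (0.0019 M) anode.
With n = 2, Ecell = −(0.0592/2)·log([dilute]/[conc]) = −(0.0592/2)·log(0.0019/0.48) = +0.071 V.

0.071 V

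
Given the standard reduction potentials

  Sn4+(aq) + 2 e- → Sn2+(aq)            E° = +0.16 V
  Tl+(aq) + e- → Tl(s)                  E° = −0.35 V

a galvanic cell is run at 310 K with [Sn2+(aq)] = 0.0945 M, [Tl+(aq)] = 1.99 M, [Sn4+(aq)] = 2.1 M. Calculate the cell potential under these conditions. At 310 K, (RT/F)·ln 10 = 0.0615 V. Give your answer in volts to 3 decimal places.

Since E°(Sn⁴⁺/Sn²⁺) > E°(Tl⁺/Tl), Sn⁴⁺/Sn²⁺ serves as the cathode.
E°cell = +0.16 − (−0.35) = +0.51 V, with n = 2 electrons transferred.
The balanced reaction is Sn4+(aq) + 2 Tl(s) → Sn2+(aq) + 2 Tl+(aq), so Q = ([Sn2+(aq)]·[Tl+(aq)]^2) / [Sn4+(aq)] = 0.178 and log Q = −0.749.
Applying E = E° − (RT ln10/nF)·log Q gives +0.51 − (0.0615/2)(−0.749) = +0.533 V.

+0.533 V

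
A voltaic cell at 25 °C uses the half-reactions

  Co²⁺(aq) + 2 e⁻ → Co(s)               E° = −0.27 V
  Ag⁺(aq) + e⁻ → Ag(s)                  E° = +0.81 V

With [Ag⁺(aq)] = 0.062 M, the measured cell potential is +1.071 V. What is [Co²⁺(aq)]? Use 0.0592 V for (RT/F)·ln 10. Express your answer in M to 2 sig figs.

Ag⁺/Ag is the cathode (higher E°); E°cell = +0.81 − (−0.27) = +1.08 V with n = 2.
From the Nernst equation, log Q = n(E° − E)/0.0592 = 2·(+1.08 − (+1.071))/0.0592 = 0.304.
Balancing electrons gives 2 Ag⁺(aq) + Co(s) → 2 Ag(s) + Co²⁺(aq); thus Q = [Co²⁺(aq)] / [Ag⁺(aq)]^2.
Isolating [Co²⁺(aq)] in Q = 10^{0.304} yields log [Co²⁺(aq)] = −2.111, i.e. 0.0077 M.

0.0077 M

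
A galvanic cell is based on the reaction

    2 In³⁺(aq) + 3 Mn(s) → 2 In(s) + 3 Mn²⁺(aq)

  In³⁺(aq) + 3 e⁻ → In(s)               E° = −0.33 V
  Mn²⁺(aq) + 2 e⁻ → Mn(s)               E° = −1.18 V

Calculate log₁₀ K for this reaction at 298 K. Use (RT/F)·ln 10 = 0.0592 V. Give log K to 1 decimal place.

log K = 86.1

The In³⁺/In couple is reduced (cathode); E°cell = −0.33 − (−1.18) = +0.85 V with n = 6.
At equilibrium E = 0, so log K = nE°cell / 0.0592 = (6)(+0.85) / 0.0592 = 86.1.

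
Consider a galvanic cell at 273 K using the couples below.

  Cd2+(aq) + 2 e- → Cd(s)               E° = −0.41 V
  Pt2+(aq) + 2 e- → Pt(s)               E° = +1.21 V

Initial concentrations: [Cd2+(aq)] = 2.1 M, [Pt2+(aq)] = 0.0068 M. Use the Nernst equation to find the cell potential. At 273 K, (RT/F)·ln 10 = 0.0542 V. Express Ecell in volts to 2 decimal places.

Pt²⁺/Pt is reduced (cathode, E° = +1.21 V) and Cd²⁺/Cd is oxidized (anode).
E°cell = E°cat − E°an = +1.21 − (−0.41) = +1.62 V; n = 2.
Balancing gives Pt2+(aq) + Cd(s) → Pt(s) + Cd2+(aq); hence Q = [Cd2+(aq)] / [Pt2+(aq)] = 309 (log Q = 2.490).
Applying E = E° − (RT ln10/nF)·log Q gives +1.62 − (0.0542/2)(2.490) = +1.55 V.

+1.55 V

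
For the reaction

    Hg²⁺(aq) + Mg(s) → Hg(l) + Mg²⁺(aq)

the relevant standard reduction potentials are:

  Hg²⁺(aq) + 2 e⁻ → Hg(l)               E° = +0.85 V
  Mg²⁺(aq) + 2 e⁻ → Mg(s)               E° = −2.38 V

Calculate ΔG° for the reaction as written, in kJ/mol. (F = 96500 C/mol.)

−623 kJ/mol

In the reaction as written Hg²⁺(aq) is reduced, so the Hg²⁺/Hg couple is the cathode and Mg²⁺/Mg is the anode.
E°cell = +0.85 − (−2.38) = +3.23 V; balancing electrons gives n = 2.
ΔG° = −nFE°cell = −(2)(96500)(+3.23) J/mol = −623 kJ/mol.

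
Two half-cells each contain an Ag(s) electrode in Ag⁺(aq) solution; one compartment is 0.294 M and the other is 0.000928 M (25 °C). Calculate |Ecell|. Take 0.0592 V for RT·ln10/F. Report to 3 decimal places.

For a concentration cell E°cell = 0, since both electrodes use the same couple.
The compartment with the higher Ag⁺(aq) concentration (0.294 M) acts as the cathode; ions are reduced there and produced at the dilute (0.000928 M) anode.
With n = 1, Ecell = −(0.0592/1)·log([dilute]/[conc]) = −(0.0592/1)·log(0.000928/0.294) = +0.148 V.

0.148 V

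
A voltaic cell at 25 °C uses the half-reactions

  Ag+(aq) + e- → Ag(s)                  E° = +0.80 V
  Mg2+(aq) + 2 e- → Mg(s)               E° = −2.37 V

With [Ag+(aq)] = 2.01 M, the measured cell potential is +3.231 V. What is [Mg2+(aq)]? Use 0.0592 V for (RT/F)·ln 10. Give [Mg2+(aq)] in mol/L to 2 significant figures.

0.035 M

Ag⁺/Ag is the cathode (higher E°); E°cell = +0.80 − (−2.37) = +3.17 V with n = 2.
From the Nernst equation, log Q = n(E° − E)/0.0592 = 2·(+3.17 − (+3.231))/0.0592 = −2.061.
The balanced reaction is 2 Ag+(aq) + Mg(s) → 2 Ag(s) + Mg2+(aq), so Q = [Mg2+(aq)] / [Ag+(aq)]^2.
Solving for the unknown gives log [Mg2+(aq)] = −1.455, so [Mg2+(aq)] ≈ 0.035 M.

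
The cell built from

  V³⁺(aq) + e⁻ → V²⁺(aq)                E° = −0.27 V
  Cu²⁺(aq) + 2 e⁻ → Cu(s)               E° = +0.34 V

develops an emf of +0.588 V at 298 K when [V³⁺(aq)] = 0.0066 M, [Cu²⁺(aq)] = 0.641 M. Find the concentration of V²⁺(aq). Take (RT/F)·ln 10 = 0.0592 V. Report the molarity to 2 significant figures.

0.0035 M

The Cu²⁺/Cu couple has the larger reduction potential, so it is the cathode: E°cell = +0.34 − (−0.27) = +0.61 V and n = 2.
Since E = E° − (0.0592/n)·log Q, log Q = n(E° − E)/0.0592 = 0.743.
Balancing electrons gives Cu²⁺(aq) + 2 V²⁺(aq) → Cu(s) + 2 V³⁺(aq); thus Q = [V³⁺(aq)]^2 / ([Cu²⁺(aq)]·[V²⁺(aq)]^2).
Isolating [V²⁺(aq)] in Q = 10^{0.743} yields log [V²⁺(aq)] = −2.455, i.e. 0.0035 M.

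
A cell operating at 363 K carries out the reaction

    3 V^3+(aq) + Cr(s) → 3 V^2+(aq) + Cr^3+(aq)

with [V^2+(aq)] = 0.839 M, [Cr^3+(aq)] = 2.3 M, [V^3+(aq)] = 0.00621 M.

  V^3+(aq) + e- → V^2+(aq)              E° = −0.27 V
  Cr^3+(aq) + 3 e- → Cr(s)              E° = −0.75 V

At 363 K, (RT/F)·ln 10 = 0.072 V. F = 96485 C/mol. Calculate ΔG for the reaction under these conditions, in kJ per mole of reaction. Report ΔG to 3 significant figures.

−92.0 kJ/mol

E°cell = −0.27 − (−0.75) = +0.48 V; the balanced reaction transfers n = 3 electrons.
The reaction quotient is ([V^2+(aq)]^3·[Cr^3+(aq)]) / [V^3+(aq)]^3 = 5.67×10^6; by Nernst, E = +0.48 − (0.072/3)(6.754) = +0.3179 V.
Finally ΔG = −nFE = −(3)(96485 C/mol)(+0.3179 V) = −92.0 kJ/mol.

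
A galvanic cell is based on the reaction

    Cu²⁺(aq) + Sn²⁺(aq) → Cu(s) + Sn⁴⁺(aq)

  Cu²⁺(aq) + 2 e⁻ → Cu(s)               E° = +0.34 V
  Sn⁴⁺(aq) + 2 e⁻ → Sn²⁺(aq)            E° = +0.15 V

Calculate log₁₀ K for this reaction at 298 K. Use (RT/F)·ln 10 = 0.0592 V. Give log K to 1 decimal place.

The Cu²⁺/Cu couple is reduced (cathode); E°cell = +0.34 − (+0.15) = +0.19 V with n = 2.
At equilibrium E = 0, so log K = nE°cell / 0.0592 = (2)(+0.19) / 0.0592 = 6.4.

log K = 6.4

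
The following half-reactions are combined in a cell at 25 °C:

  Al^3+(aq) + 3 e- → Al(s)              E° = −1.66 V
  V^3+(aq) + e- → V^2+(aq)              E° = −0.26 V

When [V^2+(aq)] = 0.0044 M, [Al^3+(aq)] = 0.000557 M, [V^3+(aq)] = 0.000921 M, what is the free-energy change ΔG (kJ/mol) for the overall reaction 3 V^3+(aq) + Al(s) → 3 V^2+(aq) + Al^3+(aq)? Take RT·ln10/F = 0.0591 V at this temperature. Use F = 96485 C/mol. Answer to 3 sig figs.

−412 kJ/mol

E°cell = −0.26 − (−1.66) = +1.40 V; the balanced reaction transfers n = 3 electrons.
Q = ([V^2+(aq)]^3·[Al^3+(aq)]) / [V^3+(aq)]^3 = 0.0607, so log Q = −1.217 and E = +1.40 − (0.0591/3)(−1.217) = +1.4240 V.
Then ΔG = −nFE = −3 × 96485 × +1.4240 J/mol = −412 kJ/mol.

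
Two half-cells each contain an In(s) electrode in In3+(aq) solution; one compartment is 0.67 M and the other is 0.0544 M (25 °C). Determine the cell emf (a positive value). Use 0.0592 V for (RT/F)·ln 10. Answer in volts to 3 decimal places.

For a concentration cell E°cell = 0, since both electrodes use the same couple.
The compartment with the higher In3+(aq) concentration (0.67 M) acts as the cathode; ions are reduced there and produced at the dilute (0.0544 M) anode.
With n = 3, Ecell = −(0.0592/3)·log([dilute]/[conc]) = −(0.0592/3)·log(0.0544/0.67) = +0.022 V.

0.022 V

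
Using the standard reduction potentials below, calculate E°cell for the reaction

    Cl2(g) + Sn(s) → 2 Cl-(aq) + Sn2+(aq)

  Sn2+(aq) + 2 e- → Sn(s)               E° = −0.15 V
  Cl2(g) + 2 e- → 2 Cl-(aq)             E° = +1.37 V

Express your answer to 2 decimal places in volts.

Cl2(g) gains electrons, so the Cl₂/Cl⁻ couple is the cathode; the Sn²⁺/Sn couple is the anode.
E°cell = E°(cathode) − E°(anode) = +1.37 − (−0.15) = +1.52 V.
The positive value indicates the reaction is spontaneous as written.

+1.52 V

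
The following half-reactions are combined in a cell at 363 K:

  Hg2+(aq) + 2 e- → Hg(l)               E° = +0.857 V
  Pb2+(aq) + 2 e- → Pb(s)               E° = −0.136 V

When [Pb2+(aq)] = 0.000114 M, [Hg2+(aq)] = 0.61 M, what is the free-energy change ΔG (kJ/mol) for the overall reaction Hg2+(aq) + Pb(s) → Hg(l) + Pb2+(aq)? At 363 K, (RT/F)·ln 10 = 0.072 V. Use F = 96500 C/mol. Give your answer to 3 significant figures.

−218 kJ/mol

E°cell = +0.857 − (−0.136) = +0.993 V; the balanced reaction transfers n = 2 electrons.
Q = [Pb2+(aq)] / [Hg2+(aq)] = 0.000187, so log Q = −3.728 and E = +0.993 − (0.072/2)(−3.728) = +1.1272 V.
ΔG = −nFE = −(2)(96500)(+1.1272) J/mol = −218 kJ/mol.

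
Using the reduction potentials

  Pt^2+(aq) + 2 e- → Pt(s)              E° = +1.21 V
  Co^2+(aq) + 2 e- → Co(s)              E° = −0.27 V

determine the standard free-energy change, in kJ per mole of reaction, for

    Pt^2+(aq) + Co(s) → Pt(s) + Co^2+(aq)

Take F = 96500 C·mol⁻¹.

In the reaction as written Pt^2+(aq) is reduced, so the Pt²⁺/Pt couple is the cathode and Co²⁺/Co is the anode.
E°cell = +1.21 − (−0.27) = +1.48 V; balancing electrons gives n = 2.
ΔG° = −nFE°cell = −(2)(96500)(+1.48) J/mol = −286 kJ/mol.

−286 kJ/mol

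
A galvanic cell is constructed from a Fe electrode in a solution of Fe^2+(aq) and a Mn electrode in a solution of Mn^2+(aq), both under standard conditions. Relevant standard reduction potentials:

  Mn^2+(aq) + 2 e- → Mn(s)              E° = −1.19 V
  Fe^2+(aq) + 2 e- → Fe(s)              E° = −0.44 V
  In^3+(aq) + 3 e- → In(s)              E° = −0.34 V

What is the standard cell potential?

+0.75 V

Of the two couples in this cell, the one with the more positive reduction potential is reduced at the cathode: here that is Fe²⁺/Fe (−0.44 V); Mn²⁺/Mn (−1.19 V) is the anode.
E°cell = E°(cathode) − E°(anode) = −0.44 − (−1.19) = +0.75 V.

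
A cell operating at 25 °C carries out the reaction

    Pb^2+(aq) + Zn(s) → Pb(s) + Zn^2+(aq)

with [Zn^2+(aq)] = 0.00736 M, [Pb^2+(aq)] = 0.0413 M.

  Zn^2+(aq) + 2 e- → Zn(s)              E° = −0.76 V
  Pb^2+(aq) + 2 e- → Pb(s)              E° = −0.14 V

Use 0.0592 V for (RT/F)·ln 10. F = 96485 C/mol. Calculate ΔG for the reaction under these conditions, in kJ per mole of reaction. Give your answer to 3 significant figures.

−124 kJ/mol

The standard cell potential is −0.14 − (−0.76) = +0.62 V, with n = 2 electrons in the balanced equation.
Q = [Zn^2+(aq)] / [Pb^2+(aq)] = 0.178, so log Q = −0.749 and E = +0.62 − (0.0592/2)(−0.749) = +0.6422 V.
ΔG = −nFE = −(2)(96485)(+0.6422) J/mol = −124 kJ/mol.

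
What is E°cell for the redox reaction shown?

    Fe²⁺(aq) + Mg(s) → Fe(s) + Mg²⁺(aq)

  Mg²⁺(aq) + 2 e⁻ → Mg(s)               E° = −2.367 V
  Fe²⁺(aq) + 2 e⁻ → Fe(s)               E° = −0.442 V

In the reaction as written, Fe²⁺(aq) is reduced (cathode) and Mg²⁺(aq) is produced by oxidation at the anode.
E°cell = E°(cathode) − E°(anode) = −0.442 − (−2.367) = +1.925 V.

+1.925 V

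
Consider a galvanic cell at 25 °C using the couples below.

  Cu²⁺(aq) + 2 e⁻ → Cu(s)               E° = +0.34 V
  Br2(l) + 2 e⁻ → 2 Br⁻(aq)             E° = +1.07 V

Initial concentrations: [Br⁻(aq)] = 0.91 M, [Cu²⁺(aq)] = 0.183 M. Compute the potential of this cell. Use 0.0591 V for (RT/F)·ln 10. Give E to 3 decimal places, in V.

Since E°(Br₂/Br⁻) > E°(Cu²⁺/Cu), Br₂/Br⁻ serves as the cathode.
E°cell = +1.07 − (+0.34) = +0.73 V, with n = 2 electrons transferred.
The balanced reaction is Br2(l) + Cu(s) → 2 Br⁻(aq) + Cu²⁺(aq), so Q = [Br⁻(aq)]^2·[Cu²⁺(aq)] = 0.152 and log Q = −0.819.
By the Nernst equation, E = +0.73 − (0.0591/2)·(−0.819) = +0.754 V.

+0.754 V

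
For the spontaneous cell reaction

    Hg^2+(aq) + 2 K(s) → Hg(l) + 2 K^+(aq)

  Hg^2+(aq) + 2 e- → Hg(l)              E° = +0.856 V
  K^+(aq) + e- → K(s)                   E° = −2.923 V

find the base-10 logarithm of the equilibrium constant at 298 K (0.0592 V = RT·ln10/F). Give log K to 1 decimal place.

log K = 127.7

The Hg²⁺/Hg couple is reduced (cathode); E°cell = +0.856 − (−2.923) = +3.779 V with n = 2.
At equilibrium E = 0, so log K = nE°cell / 0.0592 = (2)(+3.779) / 0.0592 = 127.7.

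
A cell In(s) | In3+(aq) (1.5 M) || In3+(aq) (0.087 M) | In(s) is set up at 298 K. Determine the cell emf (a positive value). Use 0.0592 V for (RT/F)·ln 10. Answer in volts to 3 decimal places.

0.024 V

For a concentration cell E°cell = 0, since both electrodes use the same couple.
The compartment with the higher In3+(aq) concentration (1.5 M) acts as the cathode; ions are reduced there and produced at the dilute (0.087 M) anode.
With n = 3, Ecell = −(0.0592/3)·log([dilute]/[conc]) = −(0.0592/3)·log(0.087/1.5) = +0.024 V.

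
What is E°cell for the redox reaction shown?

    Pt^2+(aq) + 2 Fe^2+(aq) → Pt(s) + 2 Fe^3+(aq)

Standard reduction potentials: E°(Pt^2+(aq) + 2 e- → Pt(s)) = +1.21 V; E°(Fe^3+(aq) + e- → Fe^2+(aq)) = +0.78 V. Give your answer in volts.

In the reaction as written, Pt^2+(aq) is reduced (cathode) and Fe^3+(aq) is produced by oxidation at the anode.
E°cell = E°(cathode) − E°(anode) = +1.21 − (+0.78) = +0.43 V.
The positive value indicates the reaction is spontaneous as written.

+0.43 V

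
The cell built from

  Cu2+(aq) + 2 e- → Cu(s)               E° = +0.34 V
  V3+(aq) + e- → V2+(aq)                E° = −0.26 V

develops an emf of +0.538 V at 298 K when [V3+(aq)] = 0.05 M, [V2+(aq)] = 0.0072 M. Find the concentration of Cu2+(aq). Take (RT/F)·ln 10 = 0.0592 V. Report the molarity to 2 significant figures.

0.39 M

The Cu²⁺/Cu couple has the larger reduction potential, so it is the cathode: E°cell = +0.34 − (−0.26) = +0.60 V and n = 2.
Since E = E° − (0.0592/n)·log Q, log Q = n(E° − E)/0.0592 = 2.095.
For Cu2+(aq) + 2 V2+(aq) → Cu(s) + 2 V3+(aq), the reaction quotient is Q = [V3+(aq)]^2 / ([Cu2+(aq)]·[V2+(aq)]^2).
Solving for the unknown gives log [Cu2+(aq)] = −0.412, so [Cu2+(aq)] ≈ 0.39 M.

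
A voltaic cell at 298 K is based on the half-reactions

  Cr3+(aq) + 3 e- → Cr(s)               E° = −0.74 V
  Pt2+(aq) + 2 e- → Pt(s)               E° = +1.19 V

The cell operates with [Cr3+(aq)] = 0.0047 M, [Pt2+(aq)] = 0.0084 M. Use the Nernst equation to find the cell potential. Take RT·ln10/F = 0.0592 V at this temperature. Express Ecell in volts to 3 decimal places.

+1.914 V

The Pt²⁺/Pt couple has the more positive E°, so it is the cathode; Cr³⁺/Cr is the anode.
E°cell = E°cat − E°an = +1.19 − (−0.74) = +1.93 V; n = 6.
The balanced reaction is 3 Pt2+(aq) + 2 Cr(s) → 3 Pt(s) + 2 Cr3+(aq), so Q = [Cr3+(aq)]^2 / [Pt2+(aq)]^3 = 37.3 and log Q = 1.571.
Applying E = E° − (RT ln10/nF)·log Q gives +1.93 − (0.0592/6)(1.571) = +1.914 V.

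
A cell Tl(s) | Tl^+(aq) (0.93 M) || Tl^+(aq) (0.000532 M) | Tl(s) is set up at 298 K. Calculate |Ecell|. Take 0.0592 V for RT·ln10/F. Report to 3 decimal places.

0.192 V

For a concentration cell E°cell = 0, since both electrodes use the same couple.
The compartment with the higher Tl^+(aq) concentration (0.93 M) acts as the cathode; ions are reduced there and produced at the dilute (0.000532 M) anode.
With n = 1, Ecell = −(0.0592/1)·log([dilute]/[conc]) = −(0.0592/1)·log(0.000532/0.93) = +0.192 V.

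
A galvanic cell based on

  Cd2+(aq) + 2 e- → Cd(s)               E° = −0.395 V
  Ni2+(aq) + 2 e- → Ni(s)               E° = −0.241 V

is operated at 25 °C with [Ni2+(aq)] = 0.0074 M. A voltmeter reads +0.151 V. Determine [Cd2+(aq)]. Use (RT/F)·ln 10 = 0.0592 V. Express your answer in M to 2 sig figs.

0.0093 M

The Ni²⁺/Ni couple has the larger reduction potential, so it is the cathode: E°cell = −0.241 − (−0.395) = +0.154 V and n = 2.
Since E = E° − (0.0592/n)·log Q, log Q = n(E° − E)/0.0592 = 0.101.
For Ni2+(aq) + Cd(s) → Ni(s) + Cd2+(aq), the reaction quotient is Q = [Cd2+(aq)] / [Ni2+(aq)].
Solving for the unknown gives log [Cd2+(aq)] = −2.030, so [Cd2+(aq)] ≈ 0.0093 M.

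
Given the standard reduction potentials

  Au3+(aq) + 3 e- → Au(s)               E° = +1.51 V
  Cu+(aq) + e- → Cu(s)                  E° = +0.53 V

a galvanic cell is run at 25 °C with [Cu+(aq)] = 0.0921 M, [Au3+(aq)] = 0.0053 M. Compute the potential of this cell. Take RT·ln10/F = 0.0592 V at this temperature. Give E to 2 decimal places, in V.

+1.00 V

Since E°(Au³⁺/Au) > E°(Cu⁺/Cu), Au³⁺/Au serves as the cathode.
E°cell = E°cat − E°an = +1.51 − (+0.53) = +0.98 V; n = 3.
The balanced reaction is Au3+(aq) + 3 Cu(s) → Au(s) + 3 Cu+(aq), so Q = [Cu+(aq)]^3 / [Au3+(aq)] = 0.147 and log Q = −0.831.
By the Nernst equation, E = +0.98 − (0.0592/3)·(−0.831) = +1.00 V.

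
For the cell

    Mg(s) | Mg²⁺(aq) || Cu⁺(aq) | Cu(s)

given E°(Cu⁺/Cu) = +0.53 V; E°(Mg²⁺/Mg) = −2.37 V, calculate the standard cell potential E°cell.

By convention the left-hand electrode in cell notation is the anode (oxidation) and the right-hand electrode is the cathode (reduction).
E°cell = E°(right) − E°(left) = +0.53 − (−2.37) = +2.90 V.

+2.90 V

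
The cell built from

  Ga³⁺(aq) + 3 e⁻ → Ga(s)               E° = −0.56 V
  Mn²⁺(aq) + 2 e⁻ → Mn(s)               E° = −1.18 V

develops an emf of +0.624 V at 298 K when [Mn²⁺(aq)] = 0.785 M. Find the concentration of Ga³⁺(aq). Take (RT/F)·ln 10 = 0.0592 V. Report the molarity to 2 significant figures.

1.1 M

The Ga³⁺/Ga couple has the larger reduction potential, so it is the cathode: E°cell = −0.56 − (−1.18) = +0.62 V and n = 6.
Rearranging E = E° − (0.0592/n)·log Q gives log Q = 6(+0.62 − (+0.624))/0.0592 = −0.405.
Balancing electrons gives 2 Ga³⁺(aq) + 3 Mn(s) → 2 Ga(s) + 3 Mn²⁺(aq); thus Q = [Mn²⁺(aq)]^3 / [Ga³⁺(aq)]^2.
Solving for the unknown gives log [Ga³⁺(aq)] = 0.045, so [Ga³⁺(aq)] ≈ 1.1 M.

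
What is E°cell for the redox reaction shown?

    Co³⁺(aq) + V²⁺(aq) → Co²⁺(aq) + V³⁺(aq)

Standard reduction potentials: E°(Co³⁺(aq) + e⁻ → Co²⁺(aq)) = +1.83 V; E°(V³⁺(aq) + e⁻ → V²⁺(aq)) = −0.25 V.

Co³⁺(aq) gains electrons, so the Co³⁺/Co²⁺ couple is the cathode; the V³⁺/V²⁺ couple is the anode.
E°cell = E°(cathode) − E°(anode) = +1.83 − (−0.25) = +2.08 V.
The positive value indicates the reaction is spontaneous as written.

+2.08 V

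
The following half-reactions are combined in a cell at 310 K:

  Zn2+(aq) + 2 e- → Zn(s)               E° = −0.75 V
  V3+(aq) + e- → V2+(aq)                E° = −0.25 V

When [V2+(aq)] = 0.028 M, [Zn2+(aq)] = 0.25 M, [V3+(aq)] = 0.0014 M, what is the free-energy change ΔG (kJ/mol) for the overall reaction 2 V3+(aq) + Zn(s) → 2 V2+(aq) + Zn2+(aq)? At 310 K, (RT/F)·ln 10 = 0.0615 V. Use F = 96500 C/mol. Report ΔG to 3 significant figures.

The standard cell potential is −0.25 − (−0.75) = +0.50 V, with n = 2 electrons in the balanced equation.
The reaction quotient is ([V2+(aq)]^2·[Zn2+(aq)]) / [V3+(aq)]^2 = 100; by Nernst, E = +0.50 − (0.0615/2)(2.000) = +0.4385 V.
ΔG = −nFE = −(2)(96500)(+0.4385) J/mol = −84.6 kJ/mol.

−84.6 kJ/mol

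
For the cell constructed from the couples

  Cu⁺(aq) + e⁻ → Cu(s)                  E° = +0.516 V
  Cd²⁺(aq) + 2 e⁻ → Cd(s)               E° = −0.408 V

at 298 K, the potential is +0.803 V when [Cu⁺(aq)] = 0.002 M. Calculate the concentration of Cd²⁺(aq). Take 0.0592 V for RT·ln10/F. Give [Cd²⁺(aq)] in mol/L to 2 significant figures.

With Cu⁺/Cu at the cathode and Cd²⁺/Cd at the anode, E°cell = +0.516 − (−0.408) = +0.924 V (n = 2).
From the Nernst equation, log Q = n(E° − E)/0.0592 = 2·(+0.924 − (+0.803))/0.0592 = 4.088.
For 2 Cu⁺(aq) + Cd(s) → 2 Cu(s) + Cd²⁺(aq), the reaction quotient is Q = [Cd²⁺(aq)] / [Cu⁺(aq)]^2.
Isolating [Cd²⁺(aq)] in Q = 10^{4.088} yields log [Cd²⁺(aq)] = −1.310, i.e. 0.049 M.

0.049 M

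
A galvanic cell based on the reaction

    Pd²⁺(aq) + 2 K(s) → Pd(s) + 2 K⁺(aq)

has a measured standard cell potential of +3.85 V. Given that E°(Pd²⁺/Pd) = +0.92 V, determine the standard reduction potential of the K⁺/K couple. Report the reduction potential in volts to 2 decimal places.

−2.93 V

In the reaction as written the Pd²⁺/Pd couple is reduced (cathode) and K⁺/K is oxidized (anode), so E°cell = E°(Pd²⁺/Pd) − E°(K⁺/K).
E°(K⁺/K) = E°(cathode) − E°cell = +0.92 − (+3.85) = −2.93 V.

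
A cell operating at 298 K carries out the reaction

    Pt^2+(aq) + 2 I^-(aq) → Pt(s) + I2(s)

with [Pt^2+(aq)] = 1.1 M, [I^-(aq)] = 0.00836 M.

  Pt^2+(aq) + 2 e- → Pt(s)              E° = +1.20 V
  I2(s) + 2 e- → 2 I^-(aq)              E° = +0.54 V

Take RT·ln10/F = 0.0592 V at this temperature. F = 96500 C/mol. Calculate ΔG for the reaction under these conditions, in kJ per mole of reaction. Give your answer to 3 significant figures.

E°cell = +1.20 − (+0.54) = +0.66 V; the balanced reaction transfers n = 2 electrons.
Q = 1 / ([Pt^2+(aq)]·[I^-(aq)]^2) = 1.3×10^4, so log Q = 4.114 and E = +0.66 − (0.0592/2)(4.114) = +0.5382 V.
ΔG = −nFE = −(2)(96500)(+0.5382) J/mol = −104 kJ/mol.

−104 kJ/mol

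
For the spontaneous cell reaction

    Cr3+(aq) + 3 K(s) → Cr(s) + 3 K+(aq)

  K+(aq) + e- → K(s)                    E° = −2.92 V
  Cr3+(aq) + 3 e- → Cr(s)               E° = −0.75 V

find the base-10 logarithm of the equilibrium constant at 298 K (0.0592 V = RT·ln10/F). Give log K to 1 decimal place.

log K = 110.0

The Cr³⁺/Cr couple is reduced (cathode); E°cell = −0.75 − (−2.92) = +2.17 V with n = 3.
At equilibrium E = 0, so log K = nE°cell / 0.0592 = (3)(+2.17) / 0.0592 = 110.0.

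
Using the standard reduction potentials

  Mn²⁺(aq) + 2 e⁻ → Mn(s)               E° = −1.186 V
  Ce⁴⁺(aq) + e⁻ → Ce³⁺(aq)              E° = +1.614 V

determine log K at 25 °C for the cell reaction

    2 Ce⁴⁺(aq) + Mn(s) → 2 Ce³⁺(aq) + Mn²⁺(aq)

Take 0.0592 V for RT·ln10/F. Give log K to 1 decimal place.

log K = 94.6

The Ce⁴⁺/Ce³⁺ couple is reduced (cathode); E°cell = +1.614 − (−1.186) = +2.800 V with n = 2.
At equilibrium E = 0, so log K = nE°cell / 0.0592 = (2)(+2.800) / 0.0592 = 94.6.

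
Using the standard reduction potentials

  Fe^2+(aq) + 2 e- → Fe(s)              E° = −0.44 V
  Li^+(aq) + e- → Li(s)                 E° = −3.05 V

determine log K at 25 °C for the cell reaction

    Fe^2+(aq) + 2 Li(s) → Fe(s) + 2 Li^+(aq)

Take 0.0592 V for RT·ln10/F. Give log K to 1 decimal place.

The Fe²⁺/Fe couple is reduced (cathode); E°cell = −0.44 − (−3.05) = +2.61 V with n = 2.
At equilibrium E = 0, so log K = nE°cell / 0.0592 = (2)(+2.61) / 0.0592 = 88.2.

log K = 88.2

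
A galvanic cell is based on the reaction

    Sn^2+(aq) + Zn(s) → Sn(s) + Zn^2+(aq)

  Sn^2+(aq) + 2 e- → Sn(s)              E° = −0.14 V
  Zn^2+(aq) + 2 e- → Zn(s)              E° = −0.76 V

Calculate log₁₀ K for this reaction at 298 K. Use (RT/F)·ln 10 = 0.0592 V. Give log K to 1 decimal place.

log K = 20.9

The Sn²⁺/Sn couple is reduced (cathode); E°cell = −0.14 − (−0.76) = +0.62 V with n = 2.
At equilibrium E = 0, so log K = nE°cell / 0.0592 = (2)(+0.62) / 0.0592 = 20.9.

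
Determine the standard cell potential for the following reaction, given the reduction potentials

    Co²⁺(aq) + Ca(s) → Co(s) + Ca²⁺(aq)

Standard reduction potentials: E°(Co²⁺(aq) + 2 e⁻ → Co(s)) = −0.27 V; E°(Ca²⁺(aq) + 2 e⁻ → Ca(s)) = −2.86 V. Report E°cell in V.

In the reaction as written, Co²⁺(aq) is reduced (cathode) and Ca²⁺(aq) is produced by oxidation at the anode.
E°cell = E°(cathode) − E°(anode) = −0.27 − (−2.86) = +2.59 V.
The positive value indicates the reaction is spontaneous as written.

+2.59 V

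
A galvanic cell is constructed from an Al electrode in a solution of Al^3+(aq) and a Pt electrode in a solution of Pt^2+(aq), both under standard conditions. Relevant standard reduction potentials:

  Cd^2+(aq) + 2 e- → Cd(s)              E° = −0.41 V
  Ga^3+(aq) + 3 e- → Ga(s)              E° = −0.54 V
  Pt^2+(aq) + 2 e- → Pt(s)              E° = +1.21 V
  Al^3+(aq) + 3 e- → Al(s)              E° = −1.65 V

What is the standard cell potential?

+2.86 V

The Pt²⁺/Pt couple has the higher E°, so Pt ion is reduced (cathode) and Al is oxidized (anode).
E°cell = E°(cathode) − E°(anode) = +1.21 − (−1.65) = +2.86 V.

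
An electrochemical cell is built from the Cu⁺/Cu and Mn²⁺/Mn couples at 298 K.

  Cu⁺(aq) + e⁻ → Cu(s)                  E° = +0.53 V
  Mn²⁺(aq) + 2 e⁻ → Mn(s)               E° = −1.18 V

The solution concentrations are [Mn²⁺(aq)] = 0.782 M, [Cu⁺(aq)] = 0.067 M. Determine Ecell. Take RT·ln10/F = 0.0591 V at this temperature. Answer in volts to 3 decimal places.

+1.644 V

Cu⁺/Cu is reduced (cathode, E° = +0.53 V) and Mn²⁺/Mn is oxidized (anode).
E°cell = +0.53 − (−1.18) = +1.71 V, with n = 2 electrons transferred.
The balanced reaction is 2 Cu⁺(aq) + Mn(s) → 2 Cu(s) + Mn²⁺(aq), so Q = [Mn²⁺(aq)] / [Cu⁺(aq)]^2 = 174 and log Q = 2.241.
By the Nernst equation, E = +1.71 − (0.0591/2)·(2.241) = +1.644 V.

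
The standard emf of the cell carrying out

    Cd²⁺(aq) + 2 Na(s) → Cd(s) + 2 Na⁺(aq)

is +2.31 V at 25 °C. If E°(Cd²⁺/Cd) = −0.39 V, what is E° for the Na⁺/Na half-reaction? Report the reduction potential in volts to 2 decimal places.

In the reaction as written the Cd²⁺/Cd couple is reduced (cathode) and Na⁺/Na is oxidized (anode), so E°cell = E°(Cd²⁺/Cd) − E°(Na⁺/Na).
E°(Na⁺/Na) = E°(cathode) − E°cell = −0.39 − (+2.31) = −2.70 V.

−2.70 V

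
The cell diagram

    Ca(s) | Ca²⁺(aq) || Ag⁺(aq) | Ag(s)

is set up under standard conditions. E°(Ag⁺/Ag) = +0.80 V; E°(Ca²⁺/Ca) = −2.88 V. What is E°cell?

+3.68 V

By convention the left-hand electrode in cell notation is the anode (oxidation) and the right-hand electrode is the cathode (reduction).
E°cell = E°(right) − E°(left) = +0.80 − (−2.88) = +3.68 V.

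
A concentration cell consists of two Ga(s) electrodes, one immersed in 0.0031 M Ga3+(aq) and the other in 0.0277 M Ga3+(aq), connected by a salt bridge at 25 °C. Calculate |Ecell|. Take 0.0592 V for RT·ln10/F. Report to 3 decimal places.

For a concentration cell E°cell = 0, since both electrodes use the same couple.
The compartment with the higher Ga3+(aq) concentration (0.0277 M) acts as the cathode; ions are reduced there and produced at the dilute (0.0031 M) anode.
With n = 3, Ecell = −(0.0592/3)·log([dilute]/[conc]) = −(0.0592/3)·log(0.0031/0.0277) = +0.019 V.

0.019 V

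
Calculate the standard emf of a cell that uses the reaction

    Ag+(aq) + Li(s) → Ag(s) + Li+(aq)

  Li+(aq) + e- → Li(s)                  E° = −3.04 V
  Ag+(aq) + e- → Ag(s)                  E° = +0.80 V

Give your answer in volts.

+3.84 V

Ag+(aq) gains electrons, so the Ag⁺/Ag couple is the cathode; the Li⁺/Li couple is the anode.
E°cell = E°(cathode) − E°(anode) = +0.80 − (−3.04) = +3.84 V.
The positive value indicates the reaction is spontaneous as written.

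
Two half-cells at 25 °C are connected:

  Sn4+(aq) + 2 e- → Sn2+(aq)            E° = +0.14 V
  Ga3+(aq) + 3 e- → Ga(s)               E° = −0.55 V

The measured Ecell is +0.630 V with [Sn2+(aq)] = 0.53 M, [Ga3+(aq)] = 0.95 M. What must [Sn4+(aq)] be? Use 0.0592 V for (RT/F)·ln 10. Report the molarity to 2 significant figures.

0.0048 M

Sn⁴⁺/Sn²⁺ is the cathode (higher E°); E°cell = +0.14 − (−0.55) = +0.69 V with n = 6.
From the Nernst equation, log Q = n(E° − E)/0.0592 = 6·(+0.69 − (+0.630))/0.0592 = 6.081.
For 3 Sn4+(aq) + 2 Ga(s) → 3 Sn2+(aq) + 2 Ga3+(aq), the reaction quotient is Q = ([Sn2+(aq)]^3·[Ga3+(aq)]^2) / [Sn4+(aq)]^3.
Solving for the unknown gives log [Sn4+(aq)] = −2.318, so [Sn4+(aq)] ≈ 0.0048 M.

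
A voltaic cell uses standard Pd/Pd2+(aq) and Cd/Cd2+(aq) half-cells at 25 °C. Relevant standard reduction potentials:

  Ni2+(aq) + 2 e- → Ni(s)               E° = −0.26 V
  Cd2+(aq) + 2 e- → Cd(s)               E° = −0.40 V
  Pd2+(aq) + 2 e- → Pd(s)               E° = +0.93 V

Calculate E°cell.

Of the two couples in this cell, the one with the more positive reduction potential is reduced at the cathode: here that is Pd²⁺/Pd (+0.93 V); Cd²⁺/Cd (−0.40 V) is the anode.
E°cell = E°(cathode) − E°(anode) = +0.93 − (−0.40) = +1.33 V.

+1.33 V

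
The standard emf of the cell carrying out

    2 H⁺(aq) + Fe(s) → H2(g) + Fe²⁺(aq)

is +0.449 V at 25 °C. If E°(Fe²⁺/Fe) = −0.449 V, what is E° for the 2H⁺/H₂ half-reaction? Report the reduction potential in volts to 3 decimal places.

+0.000 V

In the reaction as written the 2H⁺/H₂ couple is reduced (cathode) and Fe²⁺/Fe is oxidized (anode), so E°cell = E°(2H⁺/H₂) − E°(Fe²⁺/Fe).
E°(2H⁺/H₂) = E°cell + E°(anode) = +0.449 + (−0.449) = +0.000 V.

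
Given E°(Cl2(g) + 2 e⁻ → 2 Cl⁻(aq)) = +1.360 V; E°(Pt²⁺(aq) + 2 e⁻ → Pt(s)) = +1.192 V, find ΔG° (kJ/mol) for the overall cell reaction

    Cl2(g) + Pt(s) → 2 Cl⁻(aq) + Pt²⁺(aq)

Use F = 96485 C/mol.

In the reaction as written Cl2(g) is reduced, so the Cl₂/Cl⁻ couple is the cathode and Pt²⁺/Pt is the anode.
E°cell = +1.360 − (+1.192) = +0.168 V; balancing electrons gives n = 2.
ΔG° = −nFE°cell = −(2)(96485)(+0.168) J/mol = −32.4 kJ/mol.

−32.4 kJ/mol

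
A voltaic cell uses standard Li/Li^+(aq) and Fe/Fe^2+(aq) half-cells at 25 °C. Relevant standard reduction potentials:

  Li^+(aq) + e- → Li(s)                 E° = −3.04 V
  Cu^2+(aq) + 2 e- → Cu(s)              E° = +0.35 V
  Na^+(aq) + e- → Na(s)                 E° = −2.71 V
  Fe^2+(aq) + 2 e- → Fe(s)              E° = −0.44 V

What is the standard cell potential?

+2.60 V

The Fe²⁺/Fe couple has the higher E°, so Fe ion is reduced (cathode) and Li is oxidized (anode).
E°cell = E°(cathode) − E°(anode) = −0.44 − (−3.04) = +2.60 V.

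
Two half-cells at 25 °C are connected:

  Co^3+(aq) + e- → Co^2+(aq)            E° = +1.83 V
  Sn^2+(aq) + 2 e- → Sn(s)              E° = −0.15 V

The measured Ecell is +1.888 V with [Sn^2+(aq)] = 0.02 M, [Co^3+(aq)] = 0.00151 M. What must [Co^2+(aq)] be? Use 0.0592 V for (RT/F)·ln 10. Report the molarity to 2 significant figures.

0.38 M

Co³⁺/Co²⁺ is the cathode (higher E°); E°cell = +1.83 − (−0.15) = +1.98 V with n = 2.
Rearranging E = E° − (0.0592/n)·log Q gives log Q = 2(+1.98 − (+1.888))/0.0592 = 3.108.
For 2 Co^3+(aq) + Sn(s) → 2 Co^2+(aq) + Sn^2+(aq), the reaction quotient is Q = ([Co^2+(aq)]^2·[Sn^2+(aq)]) / [Co^3+(aq)]^2.
Solving for the unknown gives log [Co^2+(aq)] = −0.418, so [Co^2+(aq)] ≈ 0.38 M.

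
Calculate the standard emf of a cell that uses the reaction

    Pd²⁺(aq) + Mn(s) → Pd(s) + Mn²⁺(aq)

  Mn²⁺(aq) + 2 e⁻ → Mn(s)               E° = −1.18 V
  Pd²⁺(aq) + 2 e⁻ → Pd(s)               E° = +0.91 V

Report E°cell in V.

In the reaction as written, Pd²⁺(aq) is reduced (cathode) and Mn²⁺(aq) is produced by oxidation at the anode.
E°cell = E°(cathode) − E°(anode) = +0.91 − (−1.18) = +2.09 V.

+2.09 V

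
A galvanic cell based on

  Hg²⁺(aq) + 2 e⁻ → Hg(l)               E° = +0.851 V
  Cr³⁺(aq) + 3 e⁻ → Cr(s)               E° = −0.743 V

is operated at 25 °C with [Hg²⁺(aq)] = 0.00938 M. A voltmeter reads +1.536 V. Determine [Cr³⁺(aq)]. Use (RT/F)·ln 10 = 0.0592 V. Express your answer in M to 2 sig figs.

With Hg²⁺/Hg at the cathode and Cr³⁺/Cr at the anode, E°cell = +0.851 − (−0.743) = +1.594 V (n = 6).
Since E = E° − (0.0592/n)·log Q, log Q = n(E° − E)/0.0592 = 5.878.
Balancing electrons gives 3 Hg²⁺(aq) + 2 Cr(s) → 3 Hg(l) + 2 Cr³⁺(aq); thus Q = [Cr³⁺(aq)]^2 / [Hg²⁺(aq)]^3.
Isolating [Cr³⁺(aq)] in Q = 10^{5.878} yields log [Cr³⁺(aq)] = −0.103, i.e. 0.79 M.

0.79 M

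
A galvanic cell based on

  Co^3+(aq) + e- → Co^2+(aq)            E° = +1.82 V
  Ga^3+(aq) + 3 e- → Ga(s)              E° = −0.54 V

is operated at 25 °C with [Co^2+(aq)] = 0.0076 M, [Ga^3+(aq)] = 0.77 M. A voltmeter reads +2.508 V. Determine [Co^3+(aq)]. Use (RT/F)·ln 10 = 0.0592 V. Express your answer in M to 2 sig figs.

2.2 M

The Co³⁺/Co²⁺ couple has the larger reduction potential, so it is the cathode: E°cell = +1.82 − (−0.54) = +2.36 V and n = 3.
From the Nernst equation, log Q = n(E° − E)/0.0592 = 3·(+2.36 − (+2.508))/0.0592 = −7.500.
The balanced reaction is 3 Co^3+(aq) + Ga(s) → 3 Co^2+(aq) + Ga^3+(aq), so Q = ([Co^2+(aq)]^3·[Ga^3+(aq)]) / [Co^3+(aq)]^3.
Solving for the unknown gives log [Co^3+(aq)] = 0.343, so [Co^3+(aq)] ≈ 2.2 M.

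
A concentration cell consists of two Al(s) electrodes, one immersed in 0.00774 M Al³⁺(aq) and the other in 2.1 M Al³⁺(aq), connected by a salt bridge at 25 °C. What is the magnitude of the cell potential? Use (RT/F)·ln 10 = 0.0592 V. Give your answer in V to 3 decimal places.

For a concentration cell E°cell = 0, since both electrodes use the same couple.
The compartment with the higher Al³⁺(aq) concentration (2.1 M) acts as the cathode; ions are reduced there and produced at the dilute (0.00774 M) anode.
With n = 3, Ecell = −(0.0592/3)·log([dilute]/[conc]) = −(0.0592/3)·log(0.00774/2.1) = +0.048 V.

0.048 V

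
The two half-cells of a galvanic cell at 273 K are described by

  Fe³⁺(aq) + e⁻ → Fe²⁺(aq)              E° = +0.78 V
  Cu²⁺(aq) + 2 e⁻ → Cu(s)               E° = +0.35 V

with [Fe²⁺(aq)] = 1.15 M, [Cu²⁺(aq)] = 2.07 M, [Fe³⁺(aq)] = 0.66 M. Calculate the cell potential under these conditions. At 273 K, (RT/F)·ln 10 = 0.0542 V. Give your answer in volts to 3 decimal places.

+0.408 V

Since E°(Fe³⁺/Fe²⁺) > E°(Cu²⁺/Cu), Fe³⁺/Fe²⁺ serves as the cathode.
E°cell = E°cat − E°an = +0.78 − (+0.35) = +0.43 V; n = 2.
Balancing gives 2 Fe³⁺(aq) + Cu(s) → 2 Fe²⁺(aq) + Cu²⁺(aq); hence Q = ([Fe²⁺(aq)]^2·[Cu²⁺(aq)]) / [Fe³⁺(aq)]^2 = 6.28 (log Q = 0.798).
Applying E = E° − (RT ln10/nF)·log Q gives +0.43 − (0.0542/2)(0.798) = +0.408 V.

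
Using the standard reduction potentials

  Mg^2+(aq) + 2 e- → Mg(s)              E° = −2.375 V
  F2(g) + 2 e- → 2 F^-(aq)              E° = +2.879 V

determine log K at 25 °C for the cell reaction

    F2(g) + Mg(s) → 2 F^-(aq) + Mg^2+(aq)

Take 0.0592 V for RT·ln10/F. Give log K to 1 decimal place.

The F₂/F⁻ couple is reduced (cathode); E°cell = +2.879 − (−2.375) = +5.254 V with n = 2.
At equilibrium E = 0, so log K = nE°cell / 0.0592 = (2)(+5.254) / 0.0592 = 177.5.

log K = 177.5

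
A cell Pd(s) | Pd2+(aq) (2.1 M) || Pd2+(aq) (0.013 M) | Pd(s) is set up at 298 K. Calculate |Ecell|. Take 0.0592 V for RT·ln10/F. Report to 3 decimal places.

0.065 V

For a concentration cell E°cell = 0, since both electrodes use the same couple.
The compartment with the higher Pd2+(aq) concentration (2.1 M) acts as the cathode; ions are reduced there and produced at the dilute (0.013 M) anode.
With n = 2, Ecell = −(0.0592/2)·log([dilute]/[conc]) = −(0.0592/2)·log(0.013/2.1) = +0.065 V.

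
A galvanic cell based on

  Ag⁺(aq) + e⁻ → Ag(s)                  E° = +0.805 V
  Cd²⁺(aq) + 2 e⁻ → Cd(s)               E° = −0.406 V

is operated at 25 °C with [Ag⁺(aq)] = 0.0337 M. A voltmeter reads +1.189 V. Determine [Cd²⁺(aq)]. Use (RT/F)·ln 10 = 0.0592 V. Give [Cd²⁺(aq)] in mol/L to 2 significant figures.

With Ag⁺/Ag at the cathode and Cd²⁺/Cd at the anode, E°cell = +0.805 − (−0.406) = +1.211 V (n = 2).
From the Nernst equation, log Q = n(E° − E)/0.0592 = 2·(+1.211 − (+1.189))/0.0592 = 0.743.
Balancing electrons gives 2 Ag⁺(aq) + Cd(s) → 2 Ag(s) + Cd²⁺(aq); thus Q = [Cd²⁺(aq)] / [Ag⁺(aq)]^2.
Isolating [Cd²⁺(aq)] in Q = 10^{0.743} yields log [Cd²⁺(aq)] = −2.202, i.e. 0.0063 M.

0.0063 M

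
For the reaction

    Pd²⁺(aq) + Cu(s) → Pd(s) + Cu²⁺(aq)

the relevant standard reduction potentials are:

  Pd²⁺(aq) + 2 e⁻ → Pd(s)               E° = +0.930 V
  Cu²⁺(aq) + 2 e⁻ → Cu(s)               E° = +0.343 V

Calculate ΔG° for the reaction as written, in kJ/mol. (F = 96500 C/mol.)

−113 kJ/mol

In the reaction as written Pd²⁺(aq) is reduced, so the Pd²⁺/Pd couple is the cathode and Cu²⁺/Cu is the anode.
E°cell = +0.930 − (+0.343) = +0.587 V; balancing electrons gives n = 2.
ΔG° = −nFE°cell = −(2)(96500)(+0.587) J/mol = −113 kJ/mol.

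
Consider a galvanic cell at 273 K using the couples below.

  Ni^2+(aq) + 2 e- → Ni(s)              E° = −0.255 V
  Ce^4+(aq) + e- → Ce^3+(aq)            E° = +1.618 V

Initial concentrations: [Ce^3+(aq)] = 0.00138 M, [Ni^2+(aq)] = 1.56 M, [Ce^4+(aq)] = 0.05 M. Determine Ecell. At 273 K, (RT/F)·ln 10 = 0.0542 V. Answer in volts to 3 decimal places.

Ce⁴⁺/Ce³⁺ is reduced (cathode, E° = +1.618 V) and Ni²⁺/Ni is oxidized (anode).
The standard potential is +1.618 − (−0.255) = +1.873 V and the balanced reaction transfers n = 2 electrons.
For the overall reaction 2 Ce^4+(aq) + Ni(s) → 2 Ce^3+(aq) + Ni^2+(aq), Q = ([Ce^3+(aq)]^2·[Ni^2+(aq)]) / [Ce^4+(aq)]^2 = 0.00119, giving log Q = −2.925.
By the Nernst equation, E = +1.873 − (0.0542/2)·(−2.925) = +1.952 V.

+1.952 V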